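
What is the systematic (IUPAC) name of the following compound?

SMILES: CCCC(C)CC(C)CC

3,5-dimethyloctane

The parent chain contains 8 carbons (octane).
Number the chain so that the substituent locant set {3,5} is lower than {4,6} at the first point of difference.
With this numbering: methyl groups at C-3 and C-5.
Assembling the pieces gives 3,5-dimethyloctane.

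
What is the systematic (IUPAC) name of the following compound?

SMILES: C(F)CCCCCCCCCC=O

The longest chain bearing the –CHO group is 11 carbons long (undecane).
The highest-priority functional group is an aldehyde (terminal –CHO), so the name ends in -al.
The numbering direction is chosen so that the aldehyde carbon is C-1 by definition.
That gives a fluoro group at C-11.
Putting it together: 11-fluoroundecanal.

11-fluoroundecanal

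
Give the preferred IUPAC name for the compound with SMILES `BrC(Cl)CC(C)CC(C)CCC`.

The longest carbon chain is 8 atoms: the parent is octane.
The numbering direction is chosen so that the substituent locant set {1,1,3,5} is lower than {4,6,8,8} at the first point of difference.
With this numbering: a bromo group at C-1; a chloro group at C-1; methyl groups at C-3 and C-5.
Prefixes are listed alphabetically: bromo, chloro, methyl.
Putting it together: 1-bromo-1-chloro-3,5-dimethyloctane.

1-bromo-1-chloro-3,5-dimethyloctane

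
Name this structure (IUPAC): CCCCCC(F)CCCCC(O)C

Counting along the main chain through the –OH group gives 12 carbons: the parent is dodecane.
An alcohol (–OH) is the principal characteristic group, giving the suffix -ol.
Choose the numbering such that numbering from this end puts the hydroxyl group at C-2 rather than C-11.
With this numbering: the hydroxyl at C-2; a fluoro group at C-7.
The name is 7-fluorododecan-2-ol.

7-fluorododecan-2-ol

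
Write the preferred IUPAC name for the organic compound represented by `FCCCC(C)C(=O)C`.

6-fluoro-3-methylhexan-2-one

The longest carbon chain that includes the carbonyl has 6 carbons, so the parent hydride is hexane.
The highest-priority functional group is a ketone (C=O on an internal carbon), so the name ends in -one.
The numbering direction is chosen so that numbering from this end puts the carbonyl group at C-2 rather than C-5.
This places the carbonyl at C-2; a fluoro group at C-6; a methyl group at C-3.
The substituents are ordered alphabetically, ignoring any di-/tri- multipliers.
The name is 6-fluoro-3-methylhexan-2-one.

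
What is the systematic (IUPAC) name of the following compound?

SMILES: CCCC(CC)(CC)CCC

The longest continuous carbon chain has 7 atoms, so the parent hydride is heptane.
Both numbering directions give the same locant set; either may be used.
With this numbering: two ethyl groups at C-4.
The name is 4,4-diethylheptane.

4,4-diethylheptane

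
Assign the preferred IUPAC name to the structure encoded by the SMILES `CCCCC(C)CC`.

3-methylheptane

The longest carbon chain is 7 atoms: the parent is heptane.
Choose the numbering such that the substituent locant set {3} is lower than {5} at the first point of difference.
That gives a methyl group at C-3.
Assembling the pieces gives 3-methylheptane.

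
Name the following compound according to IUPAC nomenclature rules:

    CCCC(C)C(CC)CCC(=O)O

4-ethyl-5-methyloctanoic acid

The longest chain bearing the –COOH group is 8 carbons long (octane).
A carboxylic acid (terminal –COOH) is the principal characteristic group, giving the suffix -oic acid.
The numbering direction is chosen so that the carboxylic acid carbon is C-1 by definition.
That gives an ethyl group at C-4; a methyl group at C-5.
The substituents are ordered alphabetically, ignoring any di-/tri- multipliers.
The name is 4-ethyl-5-methyloctanoic acid.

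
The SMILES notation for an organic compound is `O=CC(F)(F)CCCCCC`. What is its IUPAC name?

The longest chain bearing the –CHO group is 8 carbons long (octane).
The highest-priority functional group is an aldehyde (terminal –CHO), so the name ends in -al.
The numbering direction is chosen so that the aldehyde carbon is C-1 by definition.
This places two fluoro groups at C-2.
Assembling the pieces gives 2,2-difluorooctanal.

2,2-difluorooctanal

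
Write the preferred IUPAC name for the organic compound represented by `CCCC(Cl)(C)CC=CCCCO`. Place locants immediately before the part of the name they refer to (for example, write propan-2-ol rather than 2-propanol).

7-chloro-7-methyldec-4-en-1-ol

Counting along the main chain through the –OH group and the multiple bond gives 10 carbons: the parent is decane.
The principal characteristic group is an alcohol (–OH), named with the suffix -ol.
There is one C=C double bond, indicated by the ending -ene.
Choose the numbering such that numbering from this end puts the hydroxyl group at C-1 rather than C-10.
That gives the hydroxyl at C-1; the double bond between C-4 and C-5; a chloro group at C-7; a methyl group at C-7.
The substituents are ordered alphabetically, ignoring any di-/tri- multipliers.
The name is 7-chloro-7-methyldec-4-en-1-ol.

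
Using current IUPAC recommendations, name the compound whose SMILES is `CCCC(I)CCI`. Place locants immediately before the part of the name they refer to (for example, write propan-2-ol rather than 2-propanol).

The longest continuous carbon chain has 6 atoms, so the parent hydride is hexane.
The numbering direction is chosen so that the substituent locant set {1,3} is lower than {4,6} at the first point of difference.
That gives iodo groups at C-1 and C-3.
Putting it together: 1,3-diiodohexane.

1,3-diiodohexane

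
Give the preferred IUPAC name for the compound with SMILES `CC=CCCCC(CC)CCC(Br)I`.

10-bromo-7-ethyl-10-iododec-2-ene

The longest chain bearing the multiple bond is 10 carbons long (decane).
There is one C=C double bond, indicated by the ending -ene.
The numbering direction is chosen so that numbering from this end puts the double bond at C-2 rather than C-8.
With this numbering: the double bond between C-2 and C-3; a bromo group at C-10; an ethyl group at C-7; an iodo group at C-10.
Substituent prefixes are cited in alphabetical order (multiplying prefixes like di-/tri- are ignored for ordering).
Assembling the pieces gives 10-bromo-7-ethyl-10-iododec-2-ene.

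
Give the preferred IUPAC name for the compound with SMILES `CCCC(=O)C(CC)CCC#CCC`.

5-ethylundec-8-yn-4-one

The longest chain bearing the carbonyl and the multiple bond is 11 carbons long (undecane).
The principal characteristic group is a ketone (C=O on an internal carbon), named with the suffix -one.
The chain contains a C≡C triple bond, so the unsaturation ending is -yne.
The numbering direction is chosen so that numbering from this end puts the carbonyl group at C-4 rather than C-8.
This places the carbonyl at C-4; the triple bond between C-8 and C-9; an ethyl group at C-5.
The name is 5-ethylundec-8-yn-4-one.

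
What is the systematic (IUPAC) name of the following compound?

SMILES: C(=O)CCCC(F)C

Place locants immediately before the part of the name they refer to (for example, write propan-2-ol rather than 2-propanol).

5-fluorohexanal

Counting along the main chain through the –CHO group gives 6 carbons: the parent is hexane.
The principal characteristic group is an aldehyde (terminal –CHO), named with the suffix -al.
The numbering direction is chosen so that the aldehyde carbon is C-1 by definition.
With this numbering: a fluoro group at C-5.
The name is 5-fluorohexanal.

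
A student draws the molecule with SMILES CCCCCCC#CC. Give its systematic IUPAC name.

The longest carbon chain that includes the multiple bond has 9 carbons, so the parent hydride is nonane.
A C≡C triple bond in the chain gives the infix -yne-.
The numbering direction is chosen so that numbering from this end puts the triple bond at C-2 rather than C-7.
That gives the triple bond between C-2 and C-3.
The name is non-2-yne.

non-2-yne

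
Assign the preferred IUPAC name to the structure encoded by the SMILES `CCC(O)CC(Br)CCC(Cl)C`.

The longest carbon chain that includes the –OH group has 9 carbons, so the parent hydride is nonane.
The highest-priority functional group is an alcohol (–OH), so the name ends in -ol.
The numbering direction is chosen so that numbering from this end puts the hydroxyl group at C-3 rather than C-7.
That gives the hydroxyl at C-3; a bromo group at C-5; a chloro group at C-8.
Substituent prefixes are cited in alphabetical order (multiplying prefixes like di-/tri- are ignored for ordering).
Assembling the pieces gives 5-bromo-8-chlorononan-3-ol.

5-bromo-8-chlorononan-3-ol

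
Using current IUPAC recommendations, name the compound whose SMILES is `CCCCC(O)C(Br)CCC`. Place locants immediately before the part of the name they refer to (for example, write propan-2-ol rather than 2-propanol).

The longest carbon chain that includes the –OH group has 9 carbons, so the parent hydride is nonane.
The principal characteristic group is an alcohol (–OH), named with the suffix -ol.
Choose the numbering such that the substituent locant set {4} is lower than {6} at the first point of difference.
This places the hydroxyl at C-5; a bromo group at C-4.
Putting it together: 4-bromononan-5-ol.

4-bromononan-5-ol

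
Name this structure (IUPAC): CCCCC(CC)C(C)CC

4-ethyl-3-methyloctane

The longest continuous carbon chain has 8 atoms, so the parent hydride is octane.
The numbering direction is chosen so that the substituent locant set {3,4} is lower than {5,6} at the first point of difference.
With this numbering: an ethyl group at C-4; a methyl group at C-3.
The substituents are ordered alphabetically, ignoring any di-/tri- multipliers.
Assembling the pieces gives 4-ethyl-3-methyloctane.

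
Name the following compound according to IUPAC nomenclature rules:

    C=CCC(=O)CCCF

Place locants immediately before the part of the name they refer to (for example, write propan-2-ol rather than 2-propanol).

7-fluorohept-1-en-4-one

The longest chain bearing the carbonyl and the multiple bond is 7 carbons long (heptane).
A ketone (C=O on an internal carbon) is the principal characteristic group, giving the suffix -one.
A C=C double bond in the chain gives the infix -ene-.
The numbering direction is chosen so that numbering from this end puts the double bond at C-1 rather than C-6.
That gives the carbonyl at C-4; the double bond between C-1 and C-2; a fluoro group at C-7.
Putting it together: 7-fluorohept-1-en-4-one.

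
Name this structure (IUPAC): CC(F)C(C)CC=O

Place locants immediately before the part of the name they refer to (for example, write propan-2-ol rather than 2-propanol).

The longest chain bearing the –CHO group is 5 carbons long (pentane).
An aldehyde (terminal –CHO) is the principal characteristic group, giving the suffix -al.
Number the chain so that the aldehyde carbon is C-1 by definition.
This places a fluoro group at C-4; a methyl group at C-3.
Prefixes are listed alphabetically: fluoro, methyl.
Putting it together: 4-fluoro-3-methylpentanal.

4-fluoro-3-methylpentanal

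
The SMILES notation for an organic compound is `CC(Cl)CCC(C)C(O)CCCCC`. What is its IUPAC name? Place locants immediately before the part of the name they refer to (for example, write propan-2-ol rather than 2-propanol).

2-chloro-5-methylundecan-6-ol

Counting along the main chain through the –OH group gives 11 carbons: the parent is undecane.
The highest-priority functional group is an alcohol (–OH), so the name ends in -ol.
Choose the numbering such that the substituent locant set {2,5} is lower than {7,10} at the first point of difference.
That gives the hydroxyl at C-6; a chloro group at C-2; a methyl group at C-5.
Substituent prefixes are cited in alphabetical order (multiplying prefixes like di-/tri- are ignored for ordering).
Assembling the pieces gives 2-chloro-5-methylundecan-6-ol.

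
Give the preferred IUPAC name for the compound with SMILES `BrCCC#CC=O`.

5-bromopent-2-ynal

The longest chain bearing the –CHO group and the multiple bond is 5 carbons long (pentane).
The highest-priority functional group is an aldehyde (terminal –CHO), so the name ends in -al.
There is one C≡C triple bond, indicated by the ending -yne.
Choose the numbering such that the aldehyde carbon is C-1 by definition.
This places the triple bond between C-2 and C-3; a bromo group at C-5.
Putting it together: 5-bromopent-2-ynal.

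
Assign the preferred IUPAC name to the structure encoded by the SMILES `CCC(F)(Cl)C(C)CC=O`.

The longest carbon chain that includes the –CHO group has 6 carbons, so the parent hydride is hexane.
An aldehyde (terminal –CHO) is the principal characteristic group, giving the suffix -al.
The numbering direction is chosen so that the aldehyde carbon is C-1 by definition.
That gives a chloro group at C-4; a fluoro group at C-4; a methyl group at C-3.
The substituents are ordered alphabetically, ignoring any di-/tri- multipliers.
Putting it together: 4-chloro-4-fluoro-3-methylhexanal.

4-chloro-4-fluoro-3-methylhexanal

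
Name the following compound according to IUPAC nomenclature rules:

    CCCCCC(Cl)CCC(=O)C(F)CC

7-chloro-3-fluorododecan-4-one

The longest carbon chain that includes the carbonyl has 12 carbons, so the parent hydride is dodecane.
The principal characteristic group is a ketone (C=O on an internal carbon), named with the suffix -one.
Number the chain so that numbering from this end puts the carbonyl group at C-4 rather than C-9.
This places the carbonyl at C-4; a chloro group at C-7; a fluoro group at C-3.
Prefixes are listed alphabetically: chloro, fluoro.
Putting it together: 7-chloro-3-fluorododecan-4-one.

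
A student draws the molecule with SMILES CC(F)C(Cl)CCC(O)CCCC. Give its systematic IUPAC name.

The longest chain bearing the –OH group is 10 carbons long (decane).
An alcohol (–OH) is the principal characteristic group, giving the suffix -ol.
Choose the numbering such that numbering from this end puts the hydroxyl group at C-5 rather than C-6.
That gives the hydroxyl at C-5; a chloro group at C-8; a fluoro group at C-9.
The substituents are ordered alphabetically, ignoring any di-/tri- multipliers.
Assembling the pieces gives 8-chloro-9-fluorodecan-5-ol.

8-chloro-9-fluorodecan-5-ol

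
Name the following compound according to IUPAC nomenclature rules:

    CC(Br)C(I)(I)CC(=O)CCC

7-bromo-6,6-diiodooctan-4-one

The longest carbon chain that includes the carbonyl has 8 carbons, so the parent hydride is octane.
The principal characteristic group is a ketone (C=O on an internal carbon), named with the suffix -one.
Choose the numbering such that numbering from this end puts the carbonyl group at C-4 rather than C-5.
That gives the carbonyl at C-4; a bromo group at C-7; two iodo groups at C-6.
The substituents are ordered alphabetically, ignoring any di-/tri- multipliers.
The name is 7-bromo-6,6-diiodooctan-4-one.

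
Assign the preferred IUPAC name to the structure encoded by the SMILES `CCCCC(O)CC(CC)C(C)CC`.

Counting along the main chain through the –OH group gives 10 carbons: the parent is decane.
An alcohol (–OH) is the principal characteristic group, giving the suffix -ol.
Choose the numbering such that numbering from this end puts the hydroxyl group at C-5 rather than C-6.
With this numbering: the hydroxyl at C-5; an ethyl group at C-7; a methyl group at C-8.
The substituents are ordered alphabetically, ignoring any di-/tri- multipliers.
Putting it together: 7-ethyl-8-methyldecan-5-ol.

7-ethyl-8-methyldecan-5-ol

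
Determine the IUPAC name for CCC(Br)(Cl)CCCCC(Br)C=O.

The longest chain bearing the –CHO group is 9 carbons long (nonane).
An aldehyde (terminal –CHO) is the principal characteristic group, giving the suffix -al.
Number the chain so that the aldehyde carbon is C-1 by definition.
That gives bromo groups at C-2 and C-7; a chloro group at C-7.
Substituent prefixes are cited in alphabetical order (multiplying prefixes like di-/tri- are ignored for ordering).
Putting it together: 2,7-dibromo-7-chlorononanal.

2,7-dibromo-7-chlorononanal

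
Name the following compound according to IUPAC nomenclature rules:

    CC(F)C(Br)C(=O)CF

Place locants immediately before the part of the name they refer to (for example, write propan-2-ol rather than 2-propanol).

3-bromo-1,4-difluoropentan-2-one

Counting along the main chain through the carbonyl gives 5 carbons: the parent is pentane.
The highest-priority functional group is a ketone (C=O on an internal carbon), so the name ends in -one.
The numbering direction is chosen so that numbering from this end puts the carbonyl group at C-2 rather than C-4.
With this numbering: the carbonyl at C-2; a bromo group at C-3; fluoro groups at C-1 and C-4.
Substituent prefixes are cited in alphabetical order (multiplying prefixes like di-/tri- are ignored for ordering).
Assembling the pieces gives 3-bromo-1,4-difluoropentan-2-one.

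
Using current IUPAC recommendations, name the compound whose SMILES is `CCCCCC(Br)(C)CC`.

The longest carbon chain is 8 atoms: the parent is octane.
Number the chain so that the substituent locant set {3,3} is lower than {6,6} at the first point of difference.
That gives a bromo group at C-3; a methyl group at C-3.
Substituent prefixes are cited in alphabetical order (multiplying prefixes like di-/tri- are ignored for ordering).
The name is 3-bromo-3-methyloctane.

3-bromo-3-methyloctane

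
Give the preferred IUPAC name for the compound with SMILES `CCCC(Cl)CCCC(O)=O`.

Counting along the main chain through the –COOH group gives 8 carbons: the parent is octane.
A carboxylic acid (terminal –COOH) is the principal characteristic group, giving the suffix -oic acid.
The numbering direction is chosen so that the carboxylic acid carbon is C-1 by definition.
This places a chloro group at C-5.
The name is 5-chlorooctanoic acid.

5-chlorooctanoic acid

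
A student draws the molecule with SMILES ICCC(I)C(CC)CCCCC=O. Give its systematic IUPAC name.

6-ethyl-7,9-diiodononanal

The longest carbon chain that includes the –CHO group has 9 carbons, so the parent hydride is nonane.
The highest-priority functional group is an aldehyde (terminal –CHO), so the name ends in -al.
The numbering direction is chosen so that the aldehyde carbon is C-1 by definition.
That gives an ethyl group at C-6; iodo groups at C-7 and C-9.
Substituent prefixes are cited in alphabetical order (multiplying prefixes like di-/tri- are ignored for ordering).
Putting it together: 6-ethyl-7,9-diiodononanal.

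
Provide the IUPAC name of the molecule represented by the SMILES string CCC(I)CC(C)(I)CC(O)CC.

5,7-diiodo-5-methylnonan-3-ol

The longest carbon chain that includes the –OH group has 9 carbons, so the parent hydride is nonane.
An alcohol (–OH) is the principal characteristic group, giving the suffix -ol.
Choose the numbering such that numbering from this end puts the hydroxyl group at C-3 rather than C-7.
That gives the hydroxyl at C-3; iodo groups at C-5 and C-7; a methyl group at C-5.
Prefixes are listed alphabetically: iodo, methyl.
Assembling the pieces gives 5,7-diiodo-5-methylnonan-3-ol.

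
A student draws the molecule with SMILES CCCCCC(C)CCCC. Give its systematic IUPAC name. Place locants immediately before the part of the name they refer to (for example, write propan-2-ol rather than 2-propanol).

The longest continuous carbon chain has 10 atoms, so the parent hydride is decane.
The numbering direction is chosen so that the substituent locant set {5} is lower than {6} at the first point of difference.
That gives a methyl group at C-5.
Putting it together: 5-methyldecane.

5-methyldecane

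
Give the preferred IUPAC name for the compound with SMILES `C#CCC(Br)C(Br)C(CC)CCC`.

The longest carbon chain that includes the multiple bond has 9 carbons, so the parent hydride is nonane.
The chain contains a C≡C triple bond, so the unsaturation ending is -yne.
The numbering direction is chosen so that numbering from this end puts the triple bond at C-1 rather than C-8.
This places the triple bond between C-1 and C-2; bromo groups at C-4 and C-5; an ethyl group at C-6.
The substituents are ordered alphabetically, ignoring any di-/tri- multipliers.
Putting it together: 4,5-dibromo-6-ethylnon-1-yne.

4,5-dibromo-6-ethylnon-1-yne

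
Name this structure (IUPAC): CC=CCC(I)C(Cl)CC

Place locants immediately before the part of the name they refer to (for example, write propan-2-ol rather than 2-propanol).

6-chloro-5-iodooct-2-ene

Counting along the main chain through the multiple bond gives 8 carbons: the parent is octane.
The chain contains a C=C double bond, so the unsaturation ending is -ene.
Choose the numbering such that numbering from this end puts the double bond at C-2 rather than C-6.
This places the double bond between C-2 and C-3; a chloro group at C-6; an iodo group at C-5.
Prefixes are listed alphabetically: chloro, iodo.
The name is 6-chloro-5-iodooct-2-ene.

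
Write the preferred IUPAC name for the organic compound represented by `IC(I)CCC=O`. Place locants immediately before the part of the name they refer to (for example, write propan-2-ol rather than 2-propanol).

4,4-diiodobutanal

Counting along the main chain through the –CHO group gives 4 carbons: the parent is butane.
An aldehyde (terminal –CHO) is the principal characteristic group, giving the suffix -al.
Choose the numbering such that the aldehyde carbon is C-1 by definition.
This places two iodo groups at C-4.
Assembling the pieces gives 4,4-diiodobutanal.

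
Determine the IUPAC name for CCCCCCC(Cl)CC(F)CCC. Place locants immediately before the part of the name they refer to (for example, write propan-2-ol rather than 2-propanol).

The longest carbon chain is 12 atoms: the parent is dodecane.
The numbering direction is chosen so that the substituent locant set {4,6} is lower than {7,9} at the first point of difference.
With this numbering: a chloro group at C-6; a fluoro group at C-4.
The substituents are ordered alphabetically, ignoring any di-/tri- multipliers.
Putting it together: 6-chloro-4-fluorododecane.

6-chloro-4-fluorododecane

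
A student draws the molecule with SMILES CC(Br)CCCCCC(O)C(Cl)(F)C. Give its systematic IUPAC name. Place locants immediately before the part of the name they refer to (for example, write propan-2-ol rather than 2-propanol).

9-bromo-2-chloro-2-fluorodecan-3-ol

The longest carbon chain that includes the –OH group has 10 carbons, so the parent hydride is decane.
The highest-priority functional group is an alcohol (–OH), so the name ends in -ol.
Choose the numbering such that numbering from this end puts the hydroxyl group at C-3 rather than C-8.
With this numbering: the hydroxyl at C-3; a bromo group at C-9; a chloro group at C-2; a fluoro group at C-2.
Substituent prefixes are cited in alphabetical order (multiplying prefixes like di-/tri- are ignored for ordering).
Assembling the pieces gives 9-bromo-2-chloro-2-fluorodecan-3-ol.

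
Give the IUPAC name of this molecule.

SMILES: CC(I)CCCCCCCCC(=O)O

Counting along the main chain through the –COOH group gives 11 carbons: the parent is undecane.
A carboxylic acid (terminal –COOH) is the principal characteristic group, giving the suffix -oic acid.
The numbering direction is chosen so that the carboxylic acid carbon is C-1 by definition.
With this numbering: an iodo group at C-10.
Putting it together: 10-iodoundecanoic acid.

10-iodoundecanoic acid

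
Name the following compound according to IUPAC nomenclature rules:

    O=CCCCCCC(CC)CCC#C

Counting along the main chain through the –CHO group and the multiple bond gives 11 carbons: the parent is undecane.
The highest-priority functional group is an aldehyde (terminal –CHO), so the name ends in -al.
A C≡C triple bond in the chain gives the infix -yne-.
The numbering direction is chosen so that the aldehyde carbon is C-1 by definition.
This places the triple bond between C-10 and C-11; an ethyl group at C-7.
Putting it together: 7-ethylundec-10-ynal.

7-ethylundec-10-ynal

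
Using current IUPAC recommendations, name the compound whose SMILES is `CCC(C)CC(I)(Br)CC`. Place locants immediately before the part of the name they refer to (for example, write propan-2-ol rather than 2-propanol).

3-bromo-3-iodo-5-methylheptane

The parent chain contains 7 carbons (heptane).
The numbering direction is chosen so that the substituent locant set {3,3,5} is lower than {3,5,5} at the first point of difference.
That gives a bromo group at C-3; an iodo group at C-3; a methyl group at C-5.
Substituent prefixes are cited in alphabetical order (multiplying prefixes like di-/tri- are ignored for ordering).
Putting it together: 3-bromo-3-iodo-5-methylheptane.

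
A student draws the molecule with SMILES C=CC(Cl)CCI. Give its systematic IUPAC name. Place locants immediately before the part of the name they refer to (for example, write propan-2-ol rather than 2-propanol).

3-chloro-5-iodopent-1-ene

Counting along the main chain through the multiple bond gives 5 carbons: the parent is pentane.
A C=C double bond in the chain gives the infix -ene-.
Choose the numbering such that numbering from this end puts the double bond at C-1 rather than C-4.
With this numbering: the double bond between C-1 and C-2; a chloro group at C-3; an iodo group at C-5.
The substituents are ordered alphabetically, ignoring any di-/tri- multipliers.
The name is 3-chloro-5-iodopent-1-ene.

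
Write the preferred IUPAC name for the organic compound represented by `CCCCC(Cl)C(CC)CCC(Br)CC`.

3-bromo-7-chloro-6-ethylundecane

The longest carbon chain is 11 atoms: the parent is undecane.
Number the chain so that the substituent locant set {3,6,7} is lower than {5,6,9} at the first point of difference.
This places a bromo group at C-3; a chloro group at C-7; an ethyl group at C-6.
The substituents are ordered alphabetically, ignoring any di-/tri- multipliers.
Assembling the pieces gives 3-bromo-7-chloro-6-ethylundecane.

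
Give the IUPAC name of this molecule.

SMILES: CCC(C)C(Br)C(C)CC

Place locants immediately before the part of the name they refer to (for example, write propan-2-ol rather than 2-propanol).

The parent chain contains 7 carbons (heptane).
The molecule is symmetric, so either numbering direction gives the same locants.
That gives a bromo group at C-4; methyl groups at C-3 and C-5.
Substituent prefixes are cited in alphabetical order (multiplying prefixes like di-/tri- are ignored for ordering).
The name is 4-bromo-3,5-dimethylheptane.

4-bromo-3,5-dimethylheptane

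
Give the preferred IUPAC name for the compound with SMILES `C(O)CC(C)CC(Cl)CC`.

The longest carbon chain that includes the –OH group has 7 carbons, so the parent hydride is heptane.
An alcohol (–OH) is the principal characteristic group, giving the suffix -ol.
Choose the numbering such that numbering from this end puts the hydroxyl group at C-1 rather than C-7.
This places the hydroxyl at C-1; a chloro group at C-5; a methyl group at C-3.
Substituent prefixes are cited in alphabetical order (multiplying prefixes like di-/tri- are ignored for ordering).
Assembling the pieces gives 5-chloro-3-methylheptan-1-ol.

5-chloro-3-methylheptan-1-ol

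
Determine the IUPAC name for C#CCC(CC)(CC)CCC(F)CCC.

The longest chain bearing the multiple bond is 10 carbons long (decane).
The chain contains a C≡C triple bond, so the unsaturation ending is -yne.
Number the chain so that numbering from this end puts the triple bond at C-1 rather than C-9.
That gives the triple bond between C-1 and C-2; two ethyl groups at C-4; a fluoro group at C-7.
Substituent prefixes are cited in alphabetical order (multiplying prefixes like di-/tri- are ignored for ordering).
Putting it together: 4,4-diethyl-7-fluorodec-1-yne.

4,4-diethyl-7-fluorodec-1-yne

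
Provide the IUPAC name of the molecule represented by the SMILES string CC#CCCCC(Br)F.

7-bromo-7-fluorohept-2-yne

Counting along the main chain through the multiple bond gives 7 carbons: the parent is heptane.
A C≡C triple bond in the chain gives the infix -yne-.
Number the chain so that numbering from this end puts the triple bond at C-2 rather than C-5.
This places the triple bond between C-2 and C-3; a bromo group at C-7; a fluoro group at C-7.
The substituents are ordered alphabetically, ignoring any di-/tri- multipliers.
Putting it together: 7-bromo-7-fluorohept-2-yne.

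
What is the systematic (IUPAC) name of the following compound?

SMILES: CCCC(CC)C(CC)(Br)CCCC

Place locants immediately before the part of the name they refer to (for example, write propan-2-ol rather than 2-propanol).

The longest continuous carbon chain has 9 atoms, so the parent hydride is nonane.
The numbering direction is chosen so that the substituent locant set {4,5,5} is lower than {5,5,6} at the first point of difference.
This places a bromo group at C-5; ethyl groups at C-4 and C-5.
Prefixes are listed alphabetically: bromo, ethyl.
Putting it together: 5-bromo-4,5-diethylnonane.

5-bromo-4,5-diethylnonane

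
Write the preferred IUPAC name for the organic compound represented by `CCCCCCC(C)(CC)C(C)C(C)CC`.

5-ethyl-3,4,5-trimethylundecane

The longest continuous carbon chain has 11 atoms, so the parent hydride is undecane.
Number the chain so that the substituent locant set {3,4,5,5} is lower than {7,7,8,9} at the first point of difference.
This places an ethyl group at C-5; methyl groups at C-3 and C-4 and C-5.
Substituent prefixes are cited in alphabetical order (multiplying prefixes like di-/tri- are ignored for ordering).
The name is 5-ethyl-3,4,5-trimethylundecane.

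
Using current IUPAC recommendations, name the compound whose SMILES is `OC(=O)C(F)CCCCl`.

5-chloro-2-fluoropentanoic acid

Counting along the main chain through the –COOH group gives 5 carbons: the parent is pentane.
The principal characteristic group is a carboxylic acid (terminal –COOH), named with the suffix -oic acid.
Choose the numbering such that the carboxylic acid carbon is C-1 by definition.
With this numbering: a chloro group at C-5; a fluoro group at C-2.
The substituents are ordered alphabetically, ignoring any di-/tri- multipliers.
The name is 5-chloro-2-fluoropentanoic acid.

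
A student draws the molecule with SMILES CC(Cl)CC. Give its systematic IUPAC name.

2-chlorobutane

The parent chain contains 4 carbons (butane).
Choose the numbering such that the substituent locant set {2} is lower than {3} at the first point of difference.
This places a chloro group at C-2.
Putting it together: 2-chlorobutane.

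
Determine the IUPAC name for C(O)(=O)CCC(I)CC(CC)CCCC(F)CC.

6-ethyl-10-fluoro-4-iodododecanoic acid

Counting along the main chain through the –COOH group gives 12 carbons: the parent is dodecane.
The principal characteristic group is a carboxylic acid (terminal –COOH), named with the suffix -oic acid.
Choose the numbering such that the carboxylic acid carbon is C-1 by definition.
That gives an ethyl group at C-6; a fluoro group at C-10; an iodo group at C-4.
The substituents are ordered alphabetically, ignoring any di-/tri- multipliers.
Assembling the pieces gives 6-ethyl-10-fluoro-4-iodododecanoic acid.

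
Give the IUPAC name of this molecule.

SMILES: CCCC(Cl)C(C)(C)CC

The longest carbon chain is 7 atoms: the parent is heptane.
The numbering direction is chosen so that the substituent locant set {3,3,4} is lower than {4,5,5} at the first point of difference.
With this numbering: a chloro group at C-4; two methyl groups at C-3.
Substituent prefixes are cited in alphabetical order (multiplying prefixes like di-/tri- are ignored for ordering).
The name is 4-chloro-3,3-dimethylheptane.

4-chloro-3,3-dimethylheptane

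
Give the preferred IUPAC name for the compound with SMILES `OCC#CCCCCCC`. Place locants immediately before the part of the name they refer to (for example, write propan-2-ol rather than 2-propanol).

non-2-yn-1-ol

The longest chain bearing the –OH group and the multiple bond is 9 carbons long (nonane).
The highest-priority functional group is an alcohol (–OH), so the name ends in -ol.
There is one C≡C triple bond, indicated by the ending -yne.
Choose the numbering such that numbering from this end puts the hydroxyl group at C-1 rather than C-9.
This places the hydroxyl at C-1; the triple bond between C-2 and C-3.
Putting it together: non-2-yn-1-ol.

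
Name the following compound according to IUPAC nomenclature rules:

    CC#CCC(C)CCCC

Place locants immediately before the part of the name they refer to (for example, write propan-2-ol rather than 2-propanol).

5-methylnon-2-yne

The longest chain bearing the multiple bond is 9 carbons long (nonane).
A C≡C triple bond in the chain gives the infix -yne-.
Choose the numbering such that numbering from this end puts the triple bond at C-2 rather than C-7.
This places the triple bond between C-2 and C-3; a methyl group at C-5.
Assembling the pieces gives 5-methylnon-2-yne.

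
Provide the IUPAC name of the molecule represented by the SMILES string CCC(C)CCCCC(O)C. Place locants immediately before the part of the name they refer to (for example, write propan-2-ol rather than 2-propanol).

Counting along the main chain through the –OH group gives 9 carbons: the parent is nonane.
An alcohol (–OH) is the principal characteristic group, giving the suffix -ol.
The numbering direction is chosen so that numbering from this end puts the hydroxyl group at C-2 rather than C-8.
That gives the hydroxyl at C-2; a methyl group at C-7.
Assembling the pieces gives 7-methylnonan-2-ol.

7-methylnonan-2-ol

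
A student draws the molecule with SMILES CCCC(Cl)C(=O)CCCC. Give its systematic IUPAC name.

The longest carbon chain that includes the carbonyl has 9 carbons, so the parent hydride is nonane.
A ketone (C=O on an internal carbon) is the principal characteristic group, giving the suffix -one.
Number the chain so that the substituent locant set {4} is lower than {6} at the first point of difference.
This places the carbonyl at C-5; a chloro group at C-4.
The name is 4-chlorononan-5-one.

4-chlorononan-5-one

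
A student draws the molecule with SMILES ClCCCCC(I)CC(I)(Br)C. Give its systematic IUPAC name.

The parent chain contains 8 carbons (octane).
The numbering direction is chosen so that the substituent locant set {1,5,7,7} is lower than {2,2,4,8} at the first point of difference.
This places a bromo group at C-7; a chloro group at C-1; iodo groups at C-5 and C-7.
The substituents are ordered alphabetically, ignoring any di-/tri- multipliers.
The name is 7-bromo-1-chloro-5,7-diiodooctane.

7-bromo-1-chloro-5,7-diiodooctane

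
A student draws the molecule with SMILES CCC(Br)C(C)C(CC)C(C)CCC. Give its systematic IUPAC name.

3-bromo-5-ethyl-4,6-dimethylnonane

The parent chain contains 9 carbons (nonane).
The numbering direction is chosen so that the substituent locant set {3,4,5,6} is lower than {4,5,6,7} at the first point of difference.
That gives a bromo group at C-3; an ethyl group at C-5; methyl groups at C-4 and C-6.
Substituent prefixes are cited in alphabetical order (multiplying prefixes like di-/tri- are ignored for ordering).
Putting it together: 3-bromo-5-ethyl-4,6-dimethylnonane.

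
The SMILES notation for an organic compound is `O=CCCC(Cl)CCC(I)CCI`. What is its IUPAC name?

Counting along the main chain through the –CHO group gives 9 carbons: the parent is nonane.
The highest-priority functional group is an aldehyde (terminal –CHO), so the name ends in -al.
Number the chain so that the aldehyde carbon is C-1 by definition.
This places a chloro group at C-4; iodo groups at C-7 and C-9.
The substituents are ordered alphabetically, ignoring any di-/tri- multipliers.
The name is 4-chloro-7,9-diiodononanal.

4-chloro-7,9-diiodononanal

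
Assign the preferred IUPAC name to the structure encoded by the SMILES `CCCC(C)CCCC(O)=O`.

5-methyloctanoic acid

The longest carbon chain that includes the –COOH group has 8 carbons, so the parent hydride is octane.
A carboxylic acid (terminal –COOH) is the principal characteristic group, giving the suffix -oic acid.
Choose the numbering such that the carboxylic acid carbon is C-1 by definition.
This places a methyl group at C-5.
The name is 5-methyloctanoic acid.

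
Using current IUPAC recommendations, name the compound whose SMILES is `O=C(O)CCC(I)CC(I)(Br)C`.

6-bromo-4,6-diiodoheptanoic acid

The longest carbon chain that includes the –COOH group has 7 carbons, so the parent hydride is heptane.
The principal characteristic group is a carboxylic acid (terminal –COOH), named with the suffix -oic acid.
Number the chain so that the carboxylic acid carbon is C-1 by definition.
This places a bromo group at C-6; iodo groups at C-4 and C-6.
The substituents are ordered alphabetically, ignoring any di-/tri- multipliers.
Putting it together: 6-bromo-4,6-diiodoheptanoic acid.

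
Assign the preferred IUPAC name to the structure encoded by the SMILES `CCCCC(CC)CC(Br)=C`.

The longest carbon chain that includes the multiple bond has 8 carbons, so the parent hydride is octane.
There is one C=C double bond, indicated by the ending -ene.
Number the chain so that numbering from this end puts the double bond at C-1 rather than C-7.
This places the double bond between C-1 and C-2; a bromo group at C-2; an ethyl group at C-4.
The substituents are ordered alphabetically, ignoring any di-/tri- multipliers.
The name is 2-bromo-4-ethyloct-1-ene.

2-bromo-4-ethyloct-1-ene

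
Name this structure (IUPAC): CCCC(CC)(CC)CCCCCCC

4,4-diethylundecane

The longest continuous carbon chain has 11 atoms, so the parent hydride is undecane.
Number the chain so that the substituent locant set {4,4} is lower than {8,8} at the first point of difference.
That gives two ethyl groups at C-4.
Putting it together: 4,4-diethylundecane.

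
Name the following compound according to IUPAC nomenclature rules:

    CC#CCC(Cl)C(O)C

3-chlorohept-5-yn-2-ol

The longest carbon chain that includes the –OH group and the multiple bond has 7 carbons, so the parent hydride is heptane.
The principal characteristic group is an alcohol (–OH), named with the suffix -ol.
The chain contains a C≡C triple bond, so the unsaturation ending is -yne.
The numbering direction is chosen so that numbering from this end puts the hydroxyl group at C-2 rather than C-6.
This places the hydroxyl at C-2; the triple bond between C-5 and C-6; a chloro group at C-3.
The name is 3-chlorohept-5-yn-2-ol.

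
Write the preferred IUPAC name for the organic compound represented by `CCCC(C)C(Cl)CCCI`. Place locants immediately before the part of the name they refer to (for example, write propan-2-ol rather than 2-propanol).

4-chloro-1-iodo-5-methyloctane

The parent chain contains 8 carbons (octane).
Choose the numbering such that the substituent locant set {1,4,5} is lower than {4,5,8} at the first point of difference.
That gives a chloro group at C-4; an iodo group at C-1; a methyl group at C-5.
Substituent prefixes are cited in alphabetical order (multiplying prefixes like di-/tri- are ignored for ordering).
The name is 4-chloro-1-iodo-5-methyloctane.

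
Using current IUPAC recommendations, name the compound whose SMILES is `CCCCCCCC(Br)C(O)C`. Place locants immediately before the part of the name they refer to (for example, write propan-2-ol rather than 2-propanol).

3-bromodecan-2-ol

Counting along the main chain through the –OH group gives 10 carbons: the parent is decane.
The highest-priority functional group is an alcohol (–OH), so the name ends in -ol.
Number the chain so that numbering from this end puts the hydroxyl group at C-2 rather than C-9.
With this numbering: the hydroxyl at C-2; a bromo group at C-3.
Assembling the pieces gives 3-bromodecan-2-ol.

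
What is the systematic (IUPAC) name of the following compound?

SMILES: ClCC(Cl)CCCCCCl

1,2,7-trichloroheptane

The longest continuous carbon chain has 7 atoms, so the parent hydride is heptane.
Number the chain so that the substituent locant set {1,2,7} is lower than {1,6,7} at the first point of difference.
That gives chloro groups at C-1 and C-2 and C-7.
The name is 1,2,7-trichloroheptane.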